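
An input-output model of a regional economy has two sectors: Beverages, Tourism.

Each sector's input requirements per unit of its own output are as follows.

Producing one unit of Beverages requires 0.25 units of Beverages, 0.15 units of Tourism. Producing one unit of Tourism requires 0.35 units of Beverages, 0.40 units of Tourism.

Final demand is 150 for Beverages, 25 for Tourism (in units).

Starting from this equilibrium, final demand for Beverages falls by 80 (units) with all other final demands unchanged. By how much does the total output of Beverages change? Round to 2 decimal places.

Δx_1 = -120.75

I − A =
  [   0.75    -0.35]
  [  -0.15     0.60]
det(I−A) = (0.75)(0.60) − (-0.35)(-0.15) = 0.3975
adj(I−A) = [[0.60, 0.35], [0.15, 0.75]]
(I − A)⁻¹ = adj(I−A) / det(I−A) ≈
  [   1.5094     0.8805]
  [   0.3774     1.8868]
Δx = (I − A)⁻¹ Δd with Δd having -80 in the Beverages component and 0 elsewhere.
So Δx_1 = L_11 · (-80), where L_11 = adj(I−A)_11 / det(I−A) = 0.60 / 0.3975.
Δx_1 = 0.60 × (-80) / 0.3975 = -48.00 / 0.3975 ≈ -120.75.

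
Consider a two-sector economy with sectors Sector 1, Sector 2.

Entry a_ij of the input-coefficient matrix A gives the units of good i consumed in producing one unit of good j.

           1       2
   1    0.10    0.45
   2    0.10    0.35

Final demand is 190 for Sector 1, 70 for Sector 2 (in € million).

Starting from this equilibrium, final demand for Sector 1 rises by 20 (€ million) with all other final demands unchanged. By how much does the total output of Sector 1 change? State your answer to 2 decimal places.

I − A =
  [   0.90    -0.45]
  [  -0.10     0.65]
det(I−A) = (0.90)(0.65) − (-0.45)(-0.10) = 0.5400
adj(I−A) = [[0.65, 0.45], [0.10, 0.90]]
(I − A)⁻¹ = adj(I−A) / det(I−A) ≈
  [   1.2037     0.8333]
  [   0.1852     1.6667]
Δx = (I − A)⁻¹ Δd with Δd having +20 in the Sector 1 component and 0 elsewhere.
So Δx_1 = L_11 · (+20), where L_11 = adj(I−A)_11 / det(I−A) = 0.65 / 0.5400.
Δx_1 = 0.65 × (+20) / 0.5400 = 13.00 / 0.5400 ≈ 24.07.

Δx_1 = 24.07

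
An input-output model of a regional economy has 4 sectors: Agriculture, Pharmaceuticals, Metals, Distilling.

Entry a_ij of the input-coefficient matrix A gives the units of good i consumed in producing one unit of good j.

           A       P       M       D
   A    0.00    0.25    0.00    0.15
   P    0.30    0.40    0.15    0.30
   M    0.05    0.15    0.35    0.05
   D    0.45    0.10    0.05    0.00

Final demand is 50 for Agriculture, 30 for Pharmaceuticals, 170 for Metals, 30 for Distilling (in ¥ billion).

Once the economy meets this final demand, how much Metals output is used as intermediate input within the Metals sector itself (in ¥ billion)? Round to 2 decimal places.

z_MM = 121.21

I − A =
  [   1.00    -0.25     0.00    -0.15]
  [  -0.30     0.60    -0.15    -0.30]
  [  -0.05    -0.15     0.65    -0.05]
  [  -0.45    -0.10    -0.05     1.00]
Compute the cofactors C_ij = (−1)^(i+j)·(3×3 minor ij) of I−A; the adjugate is their transpose:
adj(I−A) = Cᵀ =
  [ 0.343500   0.172750   0.048000   0.105750]
  [ 0.293625   0.603250   0.157125   0.232875]
  [ 0.108750   0.163750   0.416250   0.086250]
  [ 0.189375   0.146250   0.058125   0.316875]
det(I−A) = Σ_j (I−A)_1j·C_1j = (1.00)(0.343500) + (-0.25)(0.293625) + (0.00)(0.108750) + (-0.15)(0.189375) = 0.2416875
(I − A)⁻¹ = adj(I−A) / det(I−A) ≈
  [   1.4213     0.7148     0.1986     0.4375]
  [   1.2149     2.4960     0.6501     0.9635]
  [   0.4500     0.6775     1.7223     0.3569]
  [   0.7836     0.6051     0.2405     1.3111]
First solve x = (I − A)⁻¹ d = adj(I−A)·d / det(I−A); in particular x_M = (0.108750·50 + 0.163750·30 + 0.416250·170 + 0.086250·30) / 0.2416875 = 83.70 / 0.2416875 ≈ 346.3150.
Intermediate flow from M to M: z_MM = a_MM · x_M = 0.35 × 83.70 / 0.2416875 = 29.295 / 0.2416875 ≈ 121.21.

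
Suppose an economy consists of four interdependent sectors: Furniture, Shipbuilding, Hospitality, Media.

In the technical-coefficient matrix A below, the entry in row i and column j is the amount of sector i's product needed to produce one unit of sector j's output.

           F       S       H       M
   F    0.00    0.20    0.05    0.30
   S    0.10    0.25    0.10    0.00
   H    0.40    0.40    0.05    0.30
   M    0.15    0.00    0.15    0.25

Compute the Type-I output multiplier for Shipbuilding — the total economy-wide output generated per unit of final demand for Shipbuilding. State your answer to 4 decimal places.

I − A =
  [   1.00    -0.20    -0.05    -0.30]
  [  -0.10     0.75    -0.10     0.00]
  [  -0.40    -0.40     0.95    -0.30]
  [  -0.15     0.00    -0.15     0.75]
Compute the cofactors C_ij = (−1)^(i+j)·(3×3 minor ij) of I−A; the adjugate is their transpose:
adj(I−A) = Cᵀ =
  [ 0.470625   0.166500   0.076875   0.219000]
  [ 0.101250   0.589500   0.078750   0.072000]
  [ 0.288750   0.351000   0.513750   0.321000]
  [ 0.151875   0.103500   0.118125   0.628500]
det(I−A) = Σ_j (I−A)_1j·C_1j = (1.00)(0.470625) + (-0.20)(0.101250) + (-0.05)(0.288750) + (-0.30)(0.151875) = 0.390375
(I − A)⁻¹ = adj(I−A) / det(I−A) ≈
  [   1.20557     0.42651     0.19693     0.56100]
  [   0.25937     1.51009     0.20173     0.18444]
  [   0.73967     0.89914     1.31604     0.82229]
  [   0.38905     0.26513     0.30259     1.60999]
The output multiplier for sector j is the column-j sum of the Leontief inverse (I − A)⁻¹ = adj(I−A) / det(I−A).
Column S of adj(I−A): (0.166500, 0.589500, 0.351000, 0.103500); det(I−A) = 0.390375.
m_S = (0.166500 + 0.589500 + 0.351000 + 0.103500) / 0.390375 = 1.2105 / 0.390375 ≈ 3.1009.

m_S = 3.1009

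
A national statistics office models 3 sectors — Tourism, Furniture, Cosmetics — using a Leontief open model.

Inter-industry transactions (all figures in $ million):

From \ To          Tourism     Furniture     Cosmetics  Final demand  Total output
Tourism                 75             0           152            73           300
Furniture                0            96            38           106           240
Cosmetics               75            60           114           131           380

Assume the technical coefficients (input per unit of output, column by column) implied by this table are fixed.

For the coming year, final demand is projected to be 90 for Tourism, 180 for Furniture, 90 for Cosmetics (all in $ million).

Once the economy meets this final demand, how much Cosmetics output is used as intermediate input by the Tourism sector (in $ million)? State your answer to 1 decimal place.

z_31 = 79.5

Technical coefficients a_ij = z_ij / X_j:
  a_11 = 75/300 = 0.25, a_21 = 0/300 = 0.00, a_31 = 75/300 = 0.25
  a_12 = 0/240 = 0.00, a_22 = 96/240 = 0.40, a_32 = 60/240 = 0.25
  a_13 = 152/380 = 0.40, a_23 = 38/380 = 0.10, a_33 = 114/380 = 0.30
I − A =
  [   0.75     0.00    -0.40]
  [   0.00     0.60    -0.10]
  [  -0.25    -0.25     0.70]
Cofactors of I−A, C_ij = (−1)^(i+j)·(minor ij) (rows/columns in the sector order above):
  C_11 = (0.60)(0.70) − (-0.10)(-0.25) = 0.3950
  C_12 = −[(0.00)(0.70) − (-0.10)(-0.25)] = 0.0250
  C_13 = (0.00)(-0.25) − (0.60)(-0.25) = 0.1500
  C_21 = −[(0.00)(0.70) − (-0.40)(-0.25)] = 0.1000
  C_22 = (0.75)(0.70) − (-0.40)(-0.25) = 0.4250
  C_23 = −[(0.75)(-0.25) − (0.00)(-0.25)] = 0.1875
  C_31 = (0.00)(-0.10) − (-0.40)(0.60) = 0.2400
  C_32 = −[(0.75)(-0.10) − (-0.40)(0.00)] = 0.0750
  C_33 = (0.75)(0.60) − (0.00)(0.00) = 0.4500
det(I−A) = Σ_j (I−A)_1j·C_1j = (0.75)(0.3950) + (0.00)(0.0250) + (-0.40)(0.1500) = 0.23625
adj(I−A) = Cᵀ =
  [ 0.3950   0.1000   0.2400]
  [ 0.0250   0.4250   0.0750]
  [ 0.1500   0.1875   0.4500]
(I − A)⁻¹ = adj(I−A) / det(I−A) ≈
  [   1.6720     0.4233     1.0159]
  [   0.1058     1.7989     0.3175]
  [   0.6349     0.7937     1.9048]
First solve x = (I − A)⁻¹ d = adj(I−A)·d / det(I−A); in particular x_1 = (0.3950·90 + 0.1000·180 + 0.2400·90) / 0.23625 = 75.15 / 0.23625 ≈ 318.095.
Intermediate flow from 3 to 1: z_31 = a_31 · x_1 = 0.25 × 75.15 / 0.23625 = 18.7875 / 0.23625 ≈ 79.5.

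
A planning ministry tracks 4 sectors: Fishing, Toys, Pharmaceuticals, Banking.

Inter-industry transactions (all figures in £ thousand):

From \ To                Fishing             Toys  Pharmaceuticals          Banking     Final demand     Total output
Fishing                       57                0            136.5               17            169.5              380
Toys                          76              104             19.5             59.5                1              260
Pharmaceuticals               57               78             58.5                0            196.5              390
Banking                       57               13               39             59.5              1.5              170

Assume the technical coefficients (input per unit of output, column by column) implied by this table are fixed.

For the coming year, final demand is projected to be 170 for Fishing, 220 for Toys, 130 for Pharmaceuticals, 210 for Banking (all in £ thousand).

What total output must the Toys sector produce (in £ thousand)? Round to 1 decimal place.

x_T = 932.5

Technical coefficients a_ij = z_ij / X_j:
  a_FF = 57/380 = 0.15, a_TF = 76/380 = 0.20, a_PF = 57/380 = 0.15, a_BF = 57/380 = 0.15
  a_FT = 0/260 = 0.00, a_TT = 104/260 = 0.40, a_PT = 78/260 = 0.30, a_BT = 13/260 = 0.05
  a_FP = 136.5/390 = 0.35, a_TP = 19.5/390 = 0.05, a_PP = 58.5/390 = 0.15, a_BP = 39/390 = 0.10
  a_FB = 17/170 = 0.10, a_TB = 59.5/170 = 0.35, a_PB = 0/170 = 0.00, a_BB = 59.5/170 = 0.35
I − A =
  [   0.85     0.00    -0.35    -0.10]
  [  -0.20     0.60    -0.05    -0.35]
  [  -0.15    -0.30     0.85     0.00]
  [  -0.15    -0.05    -0.10     0.65]
Compute the cofactors C_ij = (−1)^(i+j)·(3×3 minor ij) of I−A; the adjugate is their transpose:
adj(I−A) = Cᵀ =
  [ 0.296375   0.075500   0.136625   0.086250]
  [ 0.165250   0.421250   0.122500   0.252250]
  [ 0.110625   0.162000   0.306625   0.104250]
  [ 0.098125   0.074750   0.088125   0.368250]
det(I−A) = Σ_j (I−A)_1j·C_1j = (0.85)(0.296375) + (0.00)(0.165250) + (-0.35)(0.110625) + (-0.10)(0.098125) = 0.2033875
(I − A)⁻¹ = adj(I−A) / det(I−A) ≈
  [   1.4572     0.3712     0.6717     0.4241]
  [   0.8125     2.0712     0.6023     1.2402]
  [   0.5439     0.7965     1.5076     0.5126]
  [   0.4825     0.3675     0.4333     1.8106]
x = (I − A)⁻¹ d = adj(I−A)·d / det(I−A), with det(I−A) = 0.2033875:
  x_F = (0.296375·170 + 0.075500·220 + 0.136625·130 + 0.086250·210) / 0.2033875 = 102.8675 / 0.2033875 ≈ 505.8
  x_T = (0.165250·170 + 0.421250·220 + 0.122500·130 + 0.252250·210) / 0.2033875 = 189.665 / 0.2033875 ≈ 932.5
  x_P = (0.110625·170 + 0.162000·220 + 0.306625·130 + 0.104250·210) / 0.2033875 = 116.20 / 0.2033875 ≈ 571.3
  x_B = (0.098125·170 + 0.074750·220 + 0.088125·130 + 0.368250·210) / 0.2033875 = 121.915 / 0.2033875 ≈ 599.4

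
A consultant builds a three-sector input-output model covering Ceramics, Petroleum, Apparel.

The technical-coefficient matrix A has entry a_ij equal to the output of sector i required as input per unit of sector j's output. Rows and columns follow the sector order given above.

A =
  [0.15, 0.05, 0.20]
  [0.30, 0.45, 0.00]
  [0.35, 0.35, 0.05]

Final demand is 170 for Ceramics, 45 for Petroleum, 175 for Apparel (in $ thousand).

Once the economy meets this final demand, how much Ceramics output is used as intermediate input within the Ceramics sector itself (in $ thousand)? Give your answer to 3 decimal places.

z_11 = 45.911

I − A =
  [   0.85    -0.05    -0.20]
  [  -0.30     0.55     0.00]
  [  -0.35    -0.35     0.95]
Cofactors of I−A, C_ij = (−1)^(i+j)·(minor ij) (rows/columns in the sector order above):
  C_11 = (0.55)(0.95) − (0.00)(-0.35) = 0.5225
  C_12 = −[(-0.30)(0.95) − (0.00)(-0.35)] = 0.2850
  C_13 = (-0.30)(-0.35) − (0.55)(-0.35) = 0.2975
  C_21 = −[(-0.05)(0.95) − (-0.20)(-0.35)] = 0.1175
  C_22 = (0.85)(0.95) − (-0.20)(-0.35) = 0.7375
  C_23 = −[(0.85)(-0.35) − (-0.05)(-0.35)] = 0.3150
  C_31 = (-0.05)(0.00) − (-0.20)(0.55) = 0.1100
  C_32 = −[(0.85)(0.00) − (-0.20)(-0.30)] = 0.0600
  C_33 = (0.85)(0.55) − (-0.05)(-0.30) = 0.4525
det(I−A) = Σ_j (I−A)_1j·C_1j = (0.85)(0.5225) + (-0.05)(0.2850) + (-0.20)(0.2975) = 0.370375
adj(I−A) = Cᵀ =
  [ 0.5225   0.1175   0.1100]
  [ 0.2850   0.7375   0.0600]
  [ 0.2975   0.3150   0.4525]
(I − A)⁻¹ = adj(I−A) / det(I−A) ≈
  [   1.4107     0.3172     0.2970]
  [   0.7695     1.9912     0.1620]
  [   0.8032     0.8505     1.2217]
First solve x = (I − A)⁻¹ d = adj(I−A)·d / det(I−A); in particular x_1 = (0.5225·170 + 0.1175·45 + 0.1100·175) / 0.370375 = 113.3625 / 0.370375 ≈ 306.07492.
Intermediate flow from 1 to 1: z_11 = a_11 · x_1 = 0.15 × 113.3625 / 0.370375 = 17.004375 / 0.370375 ≈ 45.911.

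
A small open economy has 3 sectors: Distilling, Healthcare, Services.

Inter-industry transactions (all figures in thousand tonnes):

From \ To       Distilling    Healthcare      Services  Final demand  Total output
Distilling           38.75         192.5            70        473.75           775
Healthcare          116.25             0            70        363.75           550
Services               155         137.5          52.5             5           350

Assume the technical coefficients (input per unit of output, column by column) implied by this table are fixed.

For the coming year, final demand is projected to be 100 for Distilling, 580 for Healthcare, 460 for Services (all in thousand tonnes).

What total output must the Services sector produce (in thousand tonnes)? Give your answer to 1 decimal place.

Technical coefficients a_ij = z_ij / X_j:
  a_DD = 38.75/775 = 0.05, a_HD = 116.25/775 = 0.15, a_SD = 155/775 = 0.20
  a_DH = 192.5/550 = 0.35, a_HH = 0/550 = 0.00, a_SH = 137.5/550 = 0.25
  a_DS = 70/350 = 0.20, a_HS = 70/350 = 0.20, a_SS = 52.5/350 = 0.15
I − A =
  [   0.95    -0.35    -0.20]
  [  -0.15     1.00    -0.20]
  [  -0.20    -0.25     0.85]
Cofactors of I−A, C_ij = (−1)^(i+j)·(minor ij) (rows/columns in the sector order above):
  C_11 = (1.00)(0.85) − (-0.20)(-0.25) = 0.8000
  C_12 = −[(-0.15)(0.85) − (-0.20)(-0.20)] = 0.1675
  C_13 = (-0.15)(-0.25) − (1.00)(-0.20) = 0.2375
  C_21 = −[(-0.35)(0.85) − (-0.20)(-0.25)] = 0.3475
  C_22 = (0.95)(0.85) − (-0.20)(-0.20) = 0.7675
  C_23 = −[(0.95)(-0.25) − (-0.35)(-0.20)] = 0.3075
  C_31 = (-0.35)(-0.20) − (-0.20)(1.00) = 0.2700
  C_32 = −[(0.95)(-0.20) − (-0.20)(-0.15)] = 0.2200
  C_33 = (0.95)(1.00) − (-0.35)(-0.15) = 0.8975
det(I−A) = Σ_j (I−A)_1j·C_1j = (0.95)(0.8000) + (-0.35)(0.1675) + (-0.20)(0.2375) = 0.653875
adj(I−A) = Cᵀ =
  [ 0.8000   0.3475   0.2700]
  [ 0.1675   0.7675   0.2200]
  [ 0.2375   0.3075   0.8975]
(I − A)⁻¹ = adj(I−A) / det(I−A) ≈
  [   1.2235     0.5314     0.4129]
  [   0.2562     1.1738     0.3365]
  [   0.3632     0.4703     1.3726]
x = (I − A)⁻¹ d = adj(I−A)·d / det(I−A), with det(I−A) = 0.653875:
  x_D = (0.8000·100 + 0.3475·580 + 0.2700·460) / 0.653875 = 405.75 / 0.653875 ≈ 620.5
  x_H = (0.1675·100 + 0.7675·580 + 0.2200·460) / 0.653875 = 563.10 / 0.653875 ≈ 861.2
  x_S = (0.2375·100 + 0.3075·580 + 0.8975·460) / 0.653875 = 614.95 / 0.653875 ≈ 940.5

x_S = 940.5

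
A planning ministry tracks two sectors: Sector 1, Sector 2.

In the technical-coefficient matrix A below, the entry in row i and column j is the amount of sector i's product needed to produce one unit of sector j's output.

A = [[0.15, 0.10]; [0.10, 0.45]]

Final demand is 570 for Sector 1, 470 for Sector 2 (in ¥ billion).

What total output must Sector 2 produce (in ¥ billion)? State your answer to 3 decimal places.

x_2 = 997.814

I − A =
  [   0.85    -0.10]
  [  -0.10     0.55]
det(I−A) = (0.85)(0.55) − (-0.10)(-0.10) = 0.4575
adj(I−A) = [[0.55, 0.10], [0.10, 0.85]]
(I − A)⁻¹ = adj(I−A) / det(I−A) ≈
  [   1.2022     0.2186]
  [   0.2186     1.8579]
x = (I − A)⁻¹ d = adj(I−A)·d / det(I−A), with det(I−A) = 0.4575:
  x_1 = (0.55·570 + 0.10·470) / 0.4575 = 360.50 / 0.4575 ≈ 787.978
  x_2 = (0.10·570 + 0.85·470) / 0.4575 = 456.50 / 0.4575 ≈ 997.814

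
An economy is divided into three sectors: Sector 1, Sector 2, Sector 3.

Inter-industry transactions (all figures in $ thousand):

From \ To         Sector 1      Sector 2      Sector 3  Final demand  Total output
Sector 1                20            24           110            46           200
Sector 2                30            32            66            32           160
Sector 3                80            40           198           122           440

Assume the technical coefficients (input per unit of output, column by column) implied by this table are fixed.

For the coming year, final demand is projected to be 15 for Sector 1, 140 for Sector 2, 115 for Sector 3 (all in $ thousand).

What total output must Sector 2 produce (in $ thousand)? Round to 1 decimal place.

x_2 = 307.3

Technical coefficients a_ij = z_ij / X_j:
  a_11 = 20/200 = 0.10, a_21 = 30/200 = 0.15, a_31 = 80/200 = 0.40
  a_12 = 24/160 = 0.15, a_22 = 32/160 = 0.20, a_32 = 40/160 = 0.25
  a_13 = 110/440 = 0.25, a_23 = 66/440 = 0.15, a_33 = 198/440 = 0.45
I − A =
  [   0.90    -0.15    -0.25]
  [  -0.15     0.80    -0.15]
  [  -0.40    -0.25     0.55]
Cofactors of I−A, C_ij = (−1)^(i+j)·(minor ij) (rows/columns in the sector order above):
  C_11 = (0.80)(0.55) − (-0.15)(-0.25) = 0.4025
  C_12 = −[(-0.15)(0.55) − (-0.15)(-0.40)] = 0.1425
  C_13 = (-0.15)(-0.25) − (0.80)(-0.40) = 0.3575
  C_21 = −[(-0.15)(0.55) − (-0.25)(-0.25)] = 0.1450
  C_22 = (0.90)(0.55) − (-0.25)(-0.40) = 0.3950
  C_23 = −[(0.90)(-0.25) − (-0.15)(-0.40)] = 0.2850
  C_31 = (-0.15)(-0.15) − (-0.25)(0.80) = 0.2225
  C_32 = −[(0.90)(-0.15) − (-0.25)(-0.15)] = 0.1725
  C_33 = (0.90)(0.80) − (-0.15)(-0.15) = 0.6975
det(I−A) = Σ_j (I−A)_1j·C_1j = (0.90)(0.4025) + (-0.15)(0.1425) + (-0.25)(0.3575) = 0.2515
adj(I−A) = Cᵀ =
  [ 0.4025   0.1450   0.2225]
  [ 0.1425   0.3950   0.1725]
  [ 0.3575   0.2850   0.6975]
(I − A)⁻¹ = adj(I−A) / det(I−A) ≈
  [   1.6004     0.5765     0.8847]
  [   0.5666     1.5706     0.6859]
  [   1.4215     1.1332     2.7734]
x = (I − A)⁻¹ d = adj(I−A)·d / det(I−A), with det(I−A) = 0.2515:
  x_1 = (0.4025·15 + 0.1450·140 + 0.2225·115) / 0.2515 = 51.925 / 0.2515 ≈ 206.5
  x_2 = (0.1425·15 + 0.3950·140 + 0.1725·115) / 0.2515 = 77.275 / 0.2515 ≈ 307.3
  x_3 = (0.3575·15 + 0.2850·140 + 0.6975·115) / 0.2515 = 125.475 / 0.2515 ≈ 498.9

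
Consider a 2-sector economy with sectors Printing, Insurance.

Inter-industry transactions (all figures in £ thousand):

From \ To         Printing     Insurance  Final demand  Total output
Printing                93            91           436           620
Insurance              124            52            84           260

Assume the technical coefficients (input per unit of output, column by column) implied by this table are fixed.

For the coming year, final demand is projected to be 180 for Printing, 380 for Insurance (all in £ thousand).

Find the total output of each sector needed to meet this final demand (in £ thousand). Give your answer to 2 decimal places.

x_1 = 454.10, x_2 = 588.52

Technical coefficients a_ij = z_ij / X_j:
  a_11 = 93/620 = 0.15, a_21 = 124/620 = 0.20
  a_12 = 91/260 = 0.35, a_22 = 52/260 = 0.20
I − A =
  [   0.85    -0.35]
  [  -0.20     0.80]
det(I−A) = (0.85)(0.80) − (-0.35)(-0.20) = 0.6100
adj(I−A) = [[0.80, 0.35], [0.20, 0.85]]
(I − A)⁻¹ = adj(I−A) / det(I−A) ≈
  [   1.3115     0.5738]
  [   0.3279     1.3934]
x = (I − A)⁻¹ d = adj(I−A)·d / det(I−A), with det(I−A) = 0.6100:
  x_1 = (0.80·180 + 0.35·380) / 0.6100 = 277.00 / 0.6100 ≈ 454.10
  x_2 = (0.20·180 + 0.85·380) / 0.6100 = 359.00 / 0.6100 ≈ 588.52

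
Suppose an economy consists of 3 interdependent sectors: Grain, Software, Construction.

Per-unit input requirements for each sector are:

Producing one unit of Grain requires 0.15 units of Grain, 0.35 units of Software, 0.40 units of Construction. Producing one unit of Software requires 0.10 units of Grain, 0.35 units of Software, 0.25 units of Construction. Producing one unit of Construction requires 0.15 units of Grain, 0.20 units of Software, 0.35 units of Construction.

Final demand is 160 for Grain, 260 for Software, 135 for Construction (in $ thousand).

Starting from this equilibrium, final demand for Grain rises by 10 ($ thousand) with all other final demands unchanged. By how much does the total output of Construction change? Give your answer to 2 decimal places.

I − A =
  [   0.85    -0.10    -0.15]
  [  -0.35     0.65    -0.20]
  [  -0.40    -0.25     0.65]
Cofactors of I−A, C_ij = (−1)^(i+j)·(minor ij) (rows/columns in the sector order above):
  C_11 = (0.65)(0.65) − (-0.20)(-0.25) = 0.3725
  C_12 = −[(-0.35)(0.65) − (-0.20)(-0.40)] = 0.3075
  C_13 = (-0.35)(-0.25) − (0.65)(-0.40) = 0.3475
  C_21 = −[(-0.10)(0.65) − (-0.15)(-0.25)] = 0.1025
  C_22 = (0.85)(0.65) − (-0.15)(-0.40) = 0.4925
  C_23 = −[(0.85)(-0.25) − (-0.10)(-0.40)] = 0.2525
  C_31 = (-0.10)(-0.20) − (-0.15)(0.65) = 0.1175
  C_32 = −[(0.85)(-0.20) − (-0.15)(-0.35)] = 0.2225
  C_33 = (0.85)(0.65) − (-0.10)(-0.35) = 0.5175
det(I−A) = Σ_j (I−A)_1j·C_1j = (0.85)(0.3725) + (-0.10)(0.3075) + (-0.15)(0.3475) = 0.23375
adj(I−A) = Cᵀ =
  [ 0.3725   0.1025   0.1175]
  [ 0.3075   0.4925   0.2225]
  [ 0.3475   0.2525   0.5175]
(I − A)⁻¹ = adj(I−A) / det(I−A) ≈
  [   1.5936     0.4385     0.5027]
  [   1.3155     2.1070     0.9519]
  [   1.4866     1.0802     2.2139]
Δx = (I − A)⁻¹ Δd with Δd having +10 in the Grain component and 0 elsewhere.
So Δx_C = L_CG · (+10), where L_CG = adj(I−A)_CG / det(I−A) = 0.3475 / 0.23375.
Δx_C = 0.3475 × (+10) / 0.23375 = 3.475 / 0.23375 ≈ 14.87.

Δx_C = 14.87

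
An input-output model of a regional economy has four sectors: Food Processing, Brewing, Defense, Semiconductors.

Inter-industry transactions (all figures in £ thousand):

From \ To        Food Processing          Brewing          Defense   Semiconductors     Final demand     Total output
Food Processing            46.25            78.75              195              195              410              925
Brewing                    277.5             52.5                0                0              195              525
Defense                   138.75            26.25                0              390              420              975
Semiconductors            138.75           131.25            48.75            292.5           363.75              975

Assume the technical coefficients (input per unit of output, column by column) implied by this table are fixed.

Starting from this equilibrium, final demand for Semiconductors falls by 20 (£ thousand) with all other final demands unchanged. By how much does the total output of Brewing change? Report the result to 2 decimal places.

Δx_B = -3.58

Technical coefficients a_ij = z_ij / X_j:
  a_FF = 46.25/925 = 0.05, a_BF = 277.5/925 = 0.30, a_DF = 138.75/925 = 0.15, a_SF = 138.75/925 = 0.15
  a_FB = 78.75/525 = 0.15, a_BB = 52.5/525 = 0.10, a_DB = 26.25/525 = 0.05, a_SB = 131.25/525 = 0.25
  a_FD = 195/975 = 0.20, a_BD = 0/975 = 0.00, a_DD = 0/975 = 0.00, a_SD = 48.75/975 = 0.05
  a_FS = 195/975 = 0.20, a_BS = 0/975 = 0.00, a_DS = 390/975 = 0.40, a_SS = 292.5/975 = 0.30
I − A =
  [   0.95    -0.15    -0.20    -0.20]
  [  -0.30     0.90     0.00     0.00]
  [  -0.15    -0.05     1.00    -0.40]
  [  -0.15    -0.25    -0.05     0.70]
Compute the cofactors C_ij = (−1)^(i+j)·(3×3 minor ij) of I−A; the adjugate is their transpose:
adj(I−A) = Cᵀ =
  [ 0.6120   0.1795   0.1350   0.2520]
  [ 0.2040   0.5815   0.0450   0.0840]
  [ 0.1890   0.1590   0.5250   0.3540]
  [ 0.2175   0.2575   0.0825   0.7800]
det(I−A) = Σ_j (I−A)_1j·C_1j = (0.95)(0.6120) + (-0.15)(0.2040) + (-0.20)(0.1890) + (-0.20)(0.2175) = 0.4695
(I − A)⁻¹ = adj(I−A) / det(I−A) ≈
  [   1.3035     0.3823     0.2875     0.5367]
  [   0.4345     1.2386     0.0958     0.1789]
  [   0.4026     0.3387     1.1182     0.7540]
  [   0.4633     0.5485     0.1757     1.6613]
Δx = (I − A)⁻¹ Δd with Δd having -20 in the Semiconductors component and 0 elsewhere.
So Δx_B = L_BS · (-20), where L_BS = adj(I−A)_BS / det(I−A) = 0.0840 / 0.4695.
Δx_B = 0.0840 × (-20) / 0.4695 = -1.68 / 0.4695 ≈ -3.58.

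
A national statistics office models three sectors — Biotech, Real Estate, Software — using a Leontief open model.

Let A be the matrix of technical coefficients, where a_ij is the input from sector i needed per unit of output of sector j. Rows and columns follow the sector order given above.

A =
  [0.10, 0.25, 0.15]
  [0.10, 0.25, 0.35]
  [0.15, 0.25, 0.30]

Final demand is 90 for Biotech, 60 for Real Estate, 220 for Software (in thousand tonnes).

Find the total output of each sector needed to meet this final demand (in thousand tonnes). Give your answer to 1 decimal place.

x_B = 280.7, x_R = 350.6, x_S = 499.6

I − A =
  [   0.90    -0.25    -0.15]
  [  -0.10     0.75    -0.35]
  [  -0.15    -0.25     0.70]
Cofactors of I−A, C_ij = (−1)^(i+j)·(minor ij) (rows/columns in the sector order above):
  C_11 = (0.75)(0.70) − (-0.35)(-0.25) = 0.4375
  C_12 = −[(-0.10)(0.70) − (-0.35)(-0.15)] = 0.1225
  C_13 = (-0.10)(-0.25) − (0.75)(-0.15) = 0.1375
  C_21 = −[(-0.25)(0.70) − (-0.15)(-0.25)] = 0.2125
  C_22 = (0.90)(0.70) − (-0.15)(-0.15) = 0.6075
  C_23 = −[(0.90)(-0.25) − (-0.25)(-0.15)] = 0.2625
  C_31 = (-0.25)(-0.35) − (-0.15)(0.75) = 0.2000
  C_32 = −[(0.90)(-0.35) − (-0.15)(-0.10)] = 0.3300
  C_33 = (0.90)(0.75) − (-0.25)(-0.10) = 0.6500
det(I−A) = Σ_j (I−A)_1j·C_1j = (0.90)(0.4375) + (-0.25)(0.1225) + (-0.15)(0.1375) = 0.3425
adj(I−A) = Cᵀ =
  [ 0.4375   0.2125   0.2000]
  [ 0.1225   0.6075   0.3300]
  [ 0.1375   0.2625   0.6500]
(I − A)⁻¹ = adj(I−A) / det(I−A) ≈
  [   1.2774     0.6204     0.5839]
  [   0.3577     1.7737     0.9635]
  [   0.4015     0.7664     1.8978]
x = (I − A)⁻¹ d = adj(I−A)·d / det(I−A), with det(I−A) = 0.3425:
  x_B = (0.4375·90 + 0.2125·60 + 0.2000·220) / 0.3425 = 96.125 / 0.3425 ≈ 280.7
  x_R = (0.1225·90 + 0.6075·60 + 0.3300·220) / 0.3425 = 120.075 / 0.3425 ≈ 350.6
  x_S = (0.1375·90 + 0.2625·60 + 0.6500·220) / 0.3425 = 171.125 / 0.3425 ≈ 499.6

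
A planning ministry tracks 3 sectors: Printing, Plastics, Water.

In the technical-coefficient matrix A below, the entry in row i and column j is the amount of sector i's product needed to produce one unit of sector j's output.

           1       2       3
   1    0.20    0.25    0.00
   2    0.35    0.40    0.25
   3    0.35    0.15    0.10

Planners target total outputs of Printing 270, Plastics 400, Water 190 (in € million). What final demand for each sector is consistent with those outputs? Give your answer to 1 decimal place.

d_1 = 116.0, d_2 = 98.0, d_3 = 16.5

I − A =
  [   0.80    -0.25     0.00]
  [  -0.35     0.60    -0.25]
  [  -0.35    -0.15     0.90]
d = (I − A) x:
  d_1 = (+0.80)·270 + (-0.25)·400 + (+0.00)·190 = 116.0
  d_2 = (-0.35)·270 + (+0.60)·400 + (-0.25)·190 = 98.0
  d_3 = (-0.35)·270 + (-0.15)·400 + (+0.90)·190 = 16.5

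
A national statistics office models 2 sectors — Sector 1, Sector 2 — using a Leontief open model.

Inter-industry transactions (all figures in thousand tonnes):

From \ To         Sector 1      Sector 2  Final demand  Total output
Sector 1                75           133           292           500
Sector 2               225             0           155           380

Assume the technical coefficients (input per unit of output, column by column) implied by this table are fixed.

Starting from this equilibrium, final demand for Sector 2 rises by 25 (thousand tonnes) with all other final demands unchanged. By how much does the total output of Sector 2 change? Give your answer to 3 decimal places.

Δx_2 = 30.686

Technical coefficients a_ij = z_ij / X_j:
  a_11 = 75/500 = 0.15, a_21 = 225/500 = 0.45
  a_12 = 133/380 = 0.35, a_22 = 0/380 = 0.00
I − A =
  [   0.85    -0.35]
  [  -0.45     1.00]
det(I−A) = (0.85)(1.00) − (-0.35)(-0.45) = 0.6925
adj(I−A) = [[1.00, 0.35], [0.45, 0.85]]
(I − A)⁻¹ = adj(I−A) / det(I−A) ≈
  [   1.4440     0.5054]
  [   0.6498     1.2274]
Δx = (I − A)⁻¹ Δd with Δd having +25 in the Sector 2 component and 0 elsewhere.
So Δx_2 = L_22 · (+25), where L_22 = adj(I−A)_22 / det(I−A) = 0.85 / 0.6925.
Δx_2 = 0.85 × (+25) / 0.6925 = 21.25 / 0.6925 ≈ 30.686.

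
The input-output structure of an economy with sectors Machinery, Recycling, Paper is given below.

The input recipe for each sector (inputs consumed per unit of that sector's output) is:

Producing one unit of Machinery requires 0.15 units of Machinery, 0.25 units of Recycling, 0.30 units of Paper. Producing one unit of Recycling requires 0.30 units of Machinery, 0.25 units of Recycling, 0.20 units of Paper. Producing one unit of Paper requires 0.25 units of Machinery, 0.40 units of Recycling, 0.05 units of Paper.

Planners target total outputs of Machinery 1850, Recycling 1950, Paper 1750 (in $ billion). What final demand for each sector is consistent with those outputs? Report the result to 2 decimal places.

I − A =
  [   0.85    -0.30    -0.25]
  [  -0.25     0.75    -0.40]
  [  -0.30    -0.20     0.95]
d = (I − A) x:
  d_M = (+0.85)·1850 + (-0.30)·1950 + (-0.25)·1750 = 550.00
  d_R = (-0.25)·1850 + (+0.75)·1950 + (-0.40)·1750 = 300.00
  d_P = (-0.30)·1850 + (-0.20)·1950 + (+0.95)·1750 = 717.50

d_M = 550.00, d_R = 300.00, d_P = 717.50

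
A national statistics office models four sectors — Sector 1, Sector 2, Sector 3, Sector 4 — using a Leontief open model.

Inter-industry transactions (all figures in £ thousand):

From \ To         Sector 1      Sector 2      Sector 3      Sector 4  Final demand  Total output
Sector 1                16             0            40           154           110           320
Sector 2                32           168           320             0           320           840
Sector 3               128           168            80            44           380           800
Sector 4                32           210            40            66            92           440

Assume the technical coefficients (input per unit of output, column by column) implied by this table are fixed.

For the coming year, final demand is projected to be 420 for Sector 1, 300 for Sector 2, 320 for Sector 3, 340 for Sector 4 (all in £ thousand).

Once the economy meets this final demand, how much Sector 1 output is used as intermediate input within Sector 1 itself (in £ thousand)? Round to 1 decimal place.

z_11 = 40.4

Technical coefficients a_ij = z_ij / X_j:
  a_11 = 16/320 = 0.05, a_21 = 32/320 = 0.10, a_31 = 128/320 = 0.40, a_41 = 32/320 = 0.10
  a_12 = 0/840 = 0.00, a_22 = 168/840 = 0.20, a_32 = 168/840 = 0.20, a_42 = 210/840 = 0.25
  a_13 = 40/800 = 0.05, a_23 = 320/800 = 0.40, a_33 = 80/800 = 0.10, a_43 = 40/800 = 0.05
  a_14 = 154/440 = 0.35, a_24 = 0/440 = 0.00, a_34 = 44/440 = 0.10, a_44 = 66/440 = 0.15
I − A =
  [   0.95     0.00    -0.05    -0.35]
  [  -0.10     0.80    -0.40     0.00]
  [  -0.40    -0.20     0.90    -0.10]
  [  -0.10    -0.25    -0.05     0.85]
Compute the cofactors C_ij = (−1)^(i+j)·(3×3 minor ij) of I−A; the adjugate is their transpose:
adj(I−A) = Cᵀ =
  [ 0.53000   0.09200   0.08300   0.22800]
  [ 0.21600   0.66600   0.31500   0.12600]
  [ 0.29950   0.21325   0.60925   0.19500]
  [ 0.14350   0.21925   0.13825   0.59100]
det(I−A) = Σ_j (I−A)_1j·C_1j = (0.95)(0.53000) + (0.00)(0.21600) + (-0.05)(0.29950) + (-0.35)(0.14350) = 0.4383
(I − A)⁻¹ = adj(I−A) / det(I−A) ≈
  [   1.2092     0.2099     0.1894     0.5202]
  [   0.4928     1.5195     0.7187     0.2875]
  [   0.6833     0.4865     1.3900     0.4449]
  [   0.3274     0.5002     0.3154     1.3484]
First solve x = (I − A)⁻¹ d = adj(I−A)·d / det(I−A); in particular x_1 = (0.53000·420 + 0.09200·300 + 0.08300·320 + 0.22800·340) / 0.4383 = 354.28 / 0.4383 ≈ 808.305.
Intermediate flow from 1 to 1: z_11 = a_11 · x_1 = 0.05 × 354.28 / 0.4383 = 17.714 / 0.4383 ≈ 40.4.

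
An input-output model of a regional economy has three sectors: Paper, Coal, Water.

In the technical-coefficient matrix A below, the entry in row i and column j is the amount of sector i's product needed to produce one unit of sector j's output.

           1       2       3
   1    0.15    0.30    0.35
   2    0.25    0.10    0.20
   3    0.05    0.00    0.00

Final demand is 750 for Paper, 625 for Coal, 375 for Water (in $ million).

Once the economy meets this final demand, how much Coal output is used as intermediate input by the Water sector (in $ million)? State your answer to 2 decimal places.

z_23 = 89.94

I − A =
  [   0.85    -0.30    -0.35]
  [  -0.25     0.90    -0.20]
  [  -0.05     0.00     1.00]
Cofactors of I−A, C_ij = (−1)^(i+j)·(minor ij) (rows/columns in the sector order above):
  C_11 = (0.90)(1.00) − (-0.20)(0.00) = 0.9000
  C_12 = −[(-0.25)(1.00) − (-0.20)(-0.05)] = 0.2600
  C_13 = (-0.25)(0.00) − (0.90)(-0.05) = 0.0450
  C_21 = −[(-0.30)(1.00) − (-0.35)(0.00)] = 0.3000
  C_22 = (0.85)(1.00) − (-0.35)(-0.05) = 0.8325
  C_23 = −[(0.85)(0.00) − (-0.30)(-0.05)] = 0.0150
  C_31 = (-0.30)(-0.20) − (-0.35)(0.90) = 0.3750
  C_32 = −[(0.85)(-0.20) − (-0.35)(-0.25)] = 0.2575
  C_33 = (0.85)(0.90) − (-0.30)(-0.25) = 0.6900
det(I−A) = Σ_j (I−A)_1j·C_1j = (0.85)(0.9000) + (-0.30)(0.2600) + (-0.35)(0.0450) = 0.67125
adj(I−A) = Cᵀ =
  [ 0.9000   0.3000   0.3750]
  [ 0.2600   0.8325   0.2575]
  [ 0.0450   0.0150   0.6900]
(I − A)⁻¹ = adj(I−A) / det(I−A) ≈
  [   1.3408     0.4469     0.5587]
  [   0.3873     1.2402     0.3836]
  [   0.0670     0.0223     1.0279]
First solve x = (I − A)⁻¹ d = adj(I−A)·d / det(I−A); in particular x_3 = (0.0450·750 + 0.0150·625 + 0.6900·375) / 0.67125 = 301.875 / 0.67125 ≈ 449.7207.
Intermediate flow from 2 to 3: z_23 = a_23 · x_3 = 0.20 × 301.875 / 0.67125 = 60.375 / 0.67125 ≈ 89.94.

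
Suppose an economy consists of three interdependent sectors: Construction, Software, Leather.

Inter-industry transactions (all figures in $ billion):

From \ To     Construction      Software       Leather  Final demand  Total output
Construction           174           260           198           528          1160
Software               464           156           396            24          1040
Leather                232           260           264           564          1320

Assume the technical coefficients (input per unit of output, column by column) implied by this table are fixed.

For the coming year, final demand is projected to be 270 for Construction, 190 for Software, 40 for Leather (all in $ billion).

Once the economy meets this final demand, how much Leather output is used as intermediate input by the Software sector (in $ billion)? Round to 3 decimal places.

Technical coefficients a_ij = z_ij / X_j:
  a_11 = 174/1160 = 0.15, a_21 = 464/1160 = 0.40, a_31 = 232/1160 = 0.20
  a_12 = 260/1040 = 0.25, a_22 = 156/1040 = 0.15, a_32 = 260/1040 = 0.25
  a_13 = 198/1320 = 0.15, a_23 = 396/1320 = 0.30, a_33 = 264/1320 = 0.20
I − A =
  [   0.85    -0.25    -0.15]
  [  -0.40     0.85    -0.30]
  [  -0.20    -0.25     0.80]
Cofactors of I−A, C_ij = (−1)^(i+j)·(minor ij) (rows/columns in the sector order above):
  C_11 = (0.85)(0.80) − (-0.30)(-0.25) = 0.6050
  C_12 = −[(-0.40)(0.80) − (-0.30)(-0.20)] = 0.3800
  C_13 = (-0.40)(-0.25) − (0.85)(-0.20) = 0.2700
  C_21 = −[(-0.25)(0.80) − (-0.15)(-0.25)] = 0.2375
  C_22 = (0.85)(0.80) − (-0.15)(-0.20) = 0.6500
  C_23 = −[(0.85)(-0.25) − (-0.25)(-0.20)] = 0.2625
  C_31 = (-0.25)(-0.30) − (-0.15)(0.85) = 0.2025
  C_32 = −[(0.85)(-0.30) − (-0.15)(-0.40)] = 0.3150
  C_33 = (0.85)(0.85) − (-0.25)(-0.40) = 0.6225
det(I−A) = Σ_j (I−A)_1j·C_1j = (0.85)(0.6050) + (-0.25)(0.3800) + (-0.15)(0.2700) = 0.37875
adj(I−A) = Cᵀ =
  [ 0.6050   0.2375   0.2025]
  [ 0.3800   0.6500   0.3150]
  [ 0.2700   0.2625   0.6225]
(I − A)⁻¹ = adj(I−A) / det(I−A) ≈
  [   1.5974     0.6271     0.5347]
  [   1.0033     1.7162     0.8317]
  [   0.7129     0.6931     1.6436]
First solve x = (I − A)⁻¹ d = adj(I−A)·d / det(I−A); in particular x_2 = (0.3800·270 + 0.6500·190 + 0.3150·40) / 0.37875 = 238.70 / 0.37875 ≈ 630.23102.
Intermediate flow from 3 to 2: z_32 = a_32 · x_2 = 0.25 × 238.70 / 0.37875 = 59.675 / 0.37875 ≈ 157.558.

z_32 = 157.558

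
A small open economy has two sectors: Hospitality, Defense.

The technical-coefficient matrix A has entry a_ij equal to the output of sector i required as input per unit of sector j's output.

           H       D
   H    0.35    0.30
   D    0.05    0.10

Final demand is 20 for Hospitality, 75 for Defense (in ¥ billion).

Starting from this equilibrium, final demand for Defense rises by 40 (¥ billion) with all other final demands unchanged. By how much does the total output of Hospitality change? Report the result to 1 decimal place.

I − A =
  [   0.65    -0.30]
  [  -0.05     0.90]
det(I−A) = (0.65)(0.90) − (-0.30)(-0.05) = 0.5700
adj(I−A) = [[0.90, 0.30], [0.05, 0.65]]
(I − A)⁻¹ = adj(I−A) / det(I−A) ≈
  [   1.5789     0.5263]
  [   0.0877     1.1404]
Δx = (I − A)⁻¹ Δd with Δd having +40 in the Defense component and 0 elsewhere.
So Δx_H = L_HD · (+40), where L_HD = adj(I−A)_HD / det(I−A) = 0.30 / 0.5700.
Δx_H = 0.30 × (+40) / 0.5700 = 12.00 / 0.5700 ≈ 21.1.

Δx_H = 21.1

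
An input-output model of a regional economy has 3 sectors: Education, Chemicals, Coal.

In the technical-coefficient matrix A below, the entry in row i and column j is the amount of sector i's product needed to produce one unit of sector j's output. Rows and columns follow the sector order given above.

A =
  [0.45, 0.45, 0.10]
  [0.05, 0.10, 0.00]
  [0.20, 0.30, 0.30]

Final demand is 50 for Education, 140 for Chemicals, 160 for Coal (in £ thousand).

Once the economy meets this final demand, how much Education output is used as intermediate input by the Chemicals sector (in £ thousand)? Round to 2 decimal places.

z_12 = 77.57

I − A =
  [   0.55    -0.45    -0.10]
  [  -0.05     0.90     0.00]
  [  -0.20    -0.30     0.70]
Cofactors of I−A, C_ij = (−1)^(i+j)·(minor ij) (rows/columns in the sector order above):
  C_11 = (0.90)(0.70) − (0.00)(-0.30) = 0.6300
  C_12 = −[(-0.05)(0.70) − (0.00)(-0.20)] = 0.0350
  C_13 = (-0.05)(-0.30) − (0.90)(-0.20) = 0.1950
  C_21 = −[(-0.45)(0.70) − (-0.10)(-0.30)] = 0.3450
  C_22 = (0.55)(0.70) − (-0.10)(-0.20) = 0.3650
  C_23 = −[(0.55)(-0.30) − (-0.45)(-0.20)] = 0.2550
  C_31 = (-0.45)(0.00) − (-0.10)(0.90) = 0.0900
  C_32 = −[(0.55)(0.00) − (-0.10)(-0.05)] = 0.0050
  C_33 = (0.55)(0.90) − (-0.45)(-0.05) = 0.4725
det(I−A) = Σ_j (I−A)_1j·C_1j = (0.55)(0.6300) + (-0.45)(0.0350) + (-0.10)(0.1950) = 0.31125
adj(I−A) = Cᵀ =
  [ 0.6300   0.3450   0.0900]
  [ 0.0350   0.3650   0.0050]
  [ 0.1950   0.2550   0.4725]
(I − A)⁻¹ = adj(I−A) / det(I−A) ≈
  [   2.0241     1.1084     0.2892]
  [   0.1124     1.1727     0.0161]
  [   0.6265     0.8193     1.5181]
First solve x = (I − A)⁻¹ d = adj(I−A)·d / det(I−A); in particular x_2 = (0.0350·50 + 0.3650·140 + 0.0050·160) / 0.31125 = 53.65 / 0.31125 ≈ 172.3695.
Intermediate flow from 1 to 2: z_12 = a_12 · x_2 = 0.45 × 53.65 / 0.31125 = 24.1425 / 0.31125 ≈ 77.57.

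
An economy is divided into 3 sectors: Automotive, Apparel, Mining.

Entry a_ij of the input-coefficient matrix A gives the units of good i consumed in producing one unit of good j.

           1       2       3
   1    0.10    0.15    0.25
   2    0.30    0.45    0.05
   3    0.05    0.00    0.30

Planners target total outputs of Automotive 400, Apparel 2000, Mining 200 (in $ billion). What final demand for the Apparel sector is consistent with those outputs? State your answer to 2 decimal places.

I − A =
  [   0.90    -0.15    -0.25]
  [  -0.30     0.55    -0.05]
  [  -0.05     0.00     0.70]
d = (I − A) x:
  d_1 = (+0.90)·400 + (-0.15)·2000 + (-0.25)·200 = 10.00
  d_2 = (-0.30)·400 + (+0.55)·2000 + (-0.05)·200 = 970.00
  d_3 = (-0.05)·400 + (+0.00)·2000 + (+0.70)·200 = 120.00

d_2 = 970.00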